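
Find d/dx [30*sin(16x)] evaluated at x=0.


Apply the chain rule to differentiate 30*sin(16x):
d/dx [30*sin(16x)]
= 30 * cos(16x) * d/dx(16x)
= 30 * 16 * cos(16x)
= 480 * cos(16x)
Evaluate at x = 0:
= 480 * cos(0)
= 480 * 1
= 480

480


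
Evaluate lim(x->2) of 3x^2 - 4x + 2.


Since polynomials are continuous, we use direct substitution.
lim(x->2) of 3x^2 - 4x + 2
= 3 * 2^2 - 4 * 2 + 2
= 12 - 8 + 2
= 6

6


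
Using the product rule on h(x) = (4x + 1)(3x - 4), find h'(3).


Let u(x) = 4x + 1 and v(x) = 3x - 4
u'(x) = 4
v'(x) = 3
Product rule: h'(x) = u'(x)*v(x) + u(x)*v'(x)
= 4 * (3x - 4) + (4x + 1) * 3
At x = 3:
u(3) = 4 * 3 + 1 = 13
v(3) = 3 * 3 - 4 = 5
h'(3) = 4 * 5 + 13 * 3
= 20 + 39
= 59

59


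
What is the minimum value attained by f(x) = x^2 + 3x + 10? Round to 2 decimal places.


For a quadratic f(x) = ax^2 + bx + c with a > 0, the minimum is at the vertex.
Vertex x-coordinate: x = -b/(2a)
x = -(3) / (2 * 1)
x = -3/2
Substitute back to find the minimum value:
f(-3/2) = 1 * (-3/2)^2 + 3 * (-3/2) + 10
= 9/4 - 9/2 + 10
= 31/4 = 7.75

7.75


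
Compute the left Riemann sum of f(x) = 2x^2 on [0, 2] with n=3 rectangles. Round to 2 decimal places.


Left Riemann sum uses left endpoints of each subinterval.
Interval: [0, 2], n = 3
dx = (2 - 0) / 3 = 2/3
Left endpoints: [0, 2/3, 4/3]
f values: [0, 8/9, 32/9]
Sum = dx * (sum of f values)
= 2/3 * 40/9
= 80/27 ≈ 2.96

2.96


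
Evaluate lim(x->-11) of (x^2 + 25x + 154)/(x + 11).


Direct substitution gives 0/0, so we factor the numerator.
Factor: (x^2 + 25x + 154) = (x + 11)(x + 14)
Cancel the common factor (x + 11):
(x^2 + 25x + 154)/(x + 11) = (x + 14)
Now substitute x = -11:
= (-11) - (-14) = 3

3


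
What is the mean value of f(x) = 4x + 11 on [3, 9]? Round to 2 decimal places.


Average value = 1/(b-a) * integral from a to b of f(x) dx
First compute the integral of 4x + 11:
F(x) = 2x^2 + 11x
F(9) = 2 * 81 + 11 * 9 = 261
F(3) = 2 * 9 + 11 * 3 = 51
Integral = 261 - 51 = 210
Average = 210 / (9 - 3) = 210 / 6
= 35 = 35.00

35.00


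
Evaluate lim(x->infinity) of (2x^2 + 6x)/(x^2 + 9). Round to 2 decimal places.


For limits at infinity with equal-degree polynomials,
we compare leading coefficients.
Numerator leading term: 2x^2
Denominator leading term: x^2
Divide both by x^2:
lim = (2 + 6/x) / (1 + 9/x^2)
As x -> infinity, the 1/x and 1/x^2 terms vanish:
= 2/1 = 2 = 2.00

2.00


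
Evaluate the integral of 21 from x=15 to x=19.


The integral of a constant k over [a, b] equals k * (b - a).
integral from 15 to 19 of 21 dx
= 21 * (19 - 15)
= 21 * 4
= 84

84


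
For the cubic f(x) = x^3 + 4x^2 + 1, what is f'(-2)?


Differentiate f(x) = x^3 + 4x^2 + 1 term by term:
f'(x) = 3x^2 + 8x
Substitute x = -2:
f'(-2) = 3 * (-2)^2 + 8 * (-2) + 0
= 12 - 16 + 0
= -4

-4


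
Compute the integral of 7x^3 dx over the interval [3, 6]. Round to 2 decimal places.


Find the antiderivative of 7x^3:
F(x) = 7/4 * x^4
Apply the Fundamental Theorem of Calculus:
F(6) - F(3)
= 7/4 * 6^4 - 7/4 * 3^4
= 7/4 * (1296 - 81)
= 7/4 * 1215
= 8505/4 = 2126.25

2126.25


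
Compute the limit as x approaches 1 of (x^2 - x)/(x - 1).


Direct substitution gives 0/0, so we factor the numerator.
Factor: (x^2 - x) = (x - 1)(x)
Cancel the common factor (x - 1):
(x^2 - x)/(x - 1) = (x)
Now substitute x = 1:
= (1) - (0) = 1

1


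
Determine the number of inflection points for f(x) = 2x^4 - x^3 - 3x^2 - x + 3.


Inflection points occur where f''(x) = 0 and concavity changes.
f(x) = 2x^4 - x^3 - 3x^2 - x + 3
f'(x) = 8x^3 - 3x^2 - 6x - 1
f''(x) = 24x^2 - 6x - 6
This is a quadratic in x. Use the discriminant to count real roots.
Discriminant = (-6)^2 - 4 * 24 * (-6)
= 36 - (-576)
= 612
Since discriminant > 0, f''(x) = 0 has 2 distinct real solutions.
A quadratic with two distinct real roots changes sign at each root, so concavity changes at both.
Number of inflection points: 2

2


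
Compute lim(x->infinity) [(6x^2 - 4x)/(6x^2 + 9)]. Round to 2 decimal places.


For limits at infinity with equal-degree polynomials,
we compare leading coefficients.
Numerator leading term: 6x^2
Denominator leading term: 6x^2
Divide both by x^2:
lim = (6 - 4/x) / (6 + 9/x^2)
As x -> infinity, the 1/x and 1/x^2 terms vanish:
= 6/6 = 1 = 1.00

1.00


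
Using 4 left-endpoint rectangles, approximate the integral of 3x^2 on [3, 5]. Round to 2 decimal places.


Left Riemann sum uses left endpoints of each subinterval.
Interval: [3, 5], n = 4
dx = (5 - 3) / 4 = 1/2
Left endpoints: [3, 7/2, 4, 9/2]
f values: [27, 147/4, 48, 243/4]
Sum = dx * (sum of f values)
= 1/2 * 345/2
= 345/4 = 86.25

86.25


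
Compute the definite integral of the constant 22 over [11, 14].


The integral of a constant k over [a, b] equals k * (b - a).
integral from 11 to 14 of 22 dx
= 22 * (14 - 11)
= 22 * 3
= 66

66


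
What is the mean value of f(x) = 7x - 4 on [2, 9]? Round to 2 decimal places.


Average value = 1/(b-a) * integral from a to b of f(x) dx
First compute the integral of 7x - 4:
F(x) = (7/2)x^2 - 4x
F(9) = 7/2 * 81 - 4 * 9 = 495/2
F(2) = 7/2 * 4 - 4 * 2 = 6
Integral = 495/2 - 6 = 483/2
Average = (483/2) / (9 - 2) = (483/2) / 7
= 69/2 = 34.50

34.50


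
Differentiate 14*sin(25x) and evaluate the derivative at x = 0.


Apply the chain rule to differentiate 14*sin(25x):
d/dx [14*sin(25x)]
= 14 * cos(25x) * d/dx(25x)
= 14 * 25 * cos(25x)
= 350 * cos(25x)
Evaluate at x = 0:
= 350 * cos(0)
= 350 * 1
= 350

350


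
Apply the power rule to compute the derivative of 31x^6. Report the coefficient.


We apply the power rule: d/dx [ax^n] = a*n * x^(n-1)
d/dx [31x^6]
= 31 * 6 * x^(6-1)
= 186x^5
The coefficient is 186

186


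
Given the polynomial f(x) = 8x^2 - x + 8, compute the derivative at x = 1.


Differentiate term by term using power and sum rules:
f(x) = 8x^2 - x + 8
f'(x) = 16x - 1
Substitute x = 1:
f'(1) = 16 * 1 - 1
= 16 - 1
= 15

15


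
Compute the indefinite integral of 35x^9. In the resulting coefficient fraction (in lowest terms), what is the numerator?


Apply the power rule for integration:
integral of ax^n dx = a/(n+1) * x^(n+1) + C
integral of 35x^9 dx
= 35/10 * x^10 + C
= 7/2 * x^10 + C
The coefficient in lowest terms is 7/2, and its numerator is 7

7


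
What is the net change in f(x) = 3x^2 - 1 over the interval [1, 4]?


Net change = f(b) - f(a)
f(x) = 3x^2 - 1
Compute f(4):
f(4) = 3 * 4^2 + 0 * 4 - 1
= 48 + 0 - 1
= 47
Compute f(1):
f(1) = 3 * 1^2 + 0 * 1 - 1
= 3 + 0 - 1
= 2
Net change = 47 - 2 = 45

45


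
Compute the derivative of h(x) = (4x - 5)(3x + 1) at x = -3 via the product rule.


Let u(x) = 4x - 5 and v(x) = 3x + 1
u'(x) = 4
v'(x) = 3
Product rule: h'(x) = u'(x)*v(x) + u(x)*v'(x)
= 4 * (3x + 1) + (4x - 5) * 3
At x = -3:
u(-3) = 4 * (-3) - 5 = -17
v(-3) = 3 * (-3) + 1 = -8
h'(-3) = 4 * (-8) + (-17) * 3
= -32 - 51
= -83

-83


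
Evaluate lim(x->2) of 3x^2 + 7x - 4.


Since polynomials are continuous, we use direct substitution.
lim(x->2) of 3x^2 + 7x - 4
= 3 * 2^2 + 7 * 2 - 4
= 12 + 14 - 4
= 22

22


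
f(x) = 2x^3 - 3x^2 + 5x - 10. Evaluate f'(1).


Differentiate f(x) = 2x^3 - 3x^2 + 5x - 10 term by term:
f'(x) = 6x^2 - 6x + 5
Substitute x = 1:
f'(1) = 6 * 1^2 - 6 * 1 + 5
= 6 - 6 + 5
= 5

5


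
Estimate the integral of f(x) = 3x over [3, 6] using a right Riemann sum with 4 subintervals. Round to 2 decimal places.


Right Riemann sum uses right endpoints of each subinterval.
Interval: [3, 6], n = 4
dx = (6 - 3) / 4 = 3/4
Right endpoints: [15/4, 9/2, 21/4, 6]
f values: [45/4, 27/2, 63/4, 18]
Sum = dx * (sum of f values)
= 3/4 * 117/2
= 351/8 ≈ 43.88

43.88


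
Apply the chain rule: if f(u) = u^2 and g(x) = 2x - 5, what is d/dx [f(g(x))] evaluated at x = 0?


Using the chain rule: (f(g(x)))' = f'(g(x)) * g'(x)
First, find g(0):
g(0) = 2 * 0 - 5 = -5
Next, f'(u) = 2u
And g'(x) = 2
So f'(g(0)) * g'(0)
= 2 * (-5) * 2
= -20

-20


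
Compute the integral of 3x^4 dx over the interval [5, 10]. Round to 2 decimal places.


Find the antiderivative of 3x^4:
F(x) = 3/5 * x^5
Apply the Fundamental Theorem of Calculus:
F(10) - F(5)
= 3/5 * 10^5 - 3/5 * 5^5
= 3/5 * (100000 - 3125)
= 3/5 * 96875
= 58125 = 58125.00

58125.00


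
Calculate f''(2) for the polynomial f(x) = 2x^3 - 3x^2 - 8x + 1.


First derivative:
f'(x) = 6x^2 - 6x - 8
Second derivative:
f''(x) = 12x - 6
Substitute x = 2:
f''(2) = 12 * 2 - 6
= 24 - 6
= 18

18


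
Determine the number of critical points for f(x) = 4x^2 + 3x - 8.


Find where f'(x) = 0:
f'(x) = 8x + 3
Set f'(x) = 0:
8x + 3 = 0
x = -3 / 8 = -3/8
This is a linear equation in x, so there is exactly one solution.
Number of critical points: 1

1


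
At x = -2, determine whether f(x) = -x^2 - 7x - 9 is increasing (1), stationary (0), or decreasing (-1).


Compute f'(x) to determine behavior:
f'(x) = -2x - 7
f'(-2) = -2 * (-2) - 7
= 4 - 7
= -3
Since f'(-2) < 0, the function is decreasing (-1)

-1


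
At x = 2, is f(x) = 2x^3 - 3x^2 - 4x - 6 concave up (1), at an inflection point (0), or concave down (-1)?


Concavity is determined by the sign of f''(x).
f(x) = 2x^3 - 3x^2 - 4x - 6
f'(x) = 6x^2 - 6x - 4
f''(x) = 12x - 6
f''(2) = 12 * 2 - 6
= 24 - 6
= 18
Since f''(2) > 0, the function is concave up (1)

1


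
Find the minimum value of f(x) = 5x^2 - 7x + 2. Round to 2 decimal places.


For a quadratic f(x) = ax^2 + bx + c with a > 0, the minimum is at the vertex.
Vertex x-coordinate: x = -b/(2a)
x = -(-7) / (2 * 5)
x = 7/10
Substitute back to find the minimum value:
f(7/10) = 5 * (7/10)^2 - 7 * (7/10) + 2
= 49/20 - 49/10 + 2
= -9/20 = -0.45

-0.45


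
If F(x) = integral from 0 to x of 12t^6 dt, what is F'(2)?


By the Fundamental Theorem of Calculus (Part 1):
If F(x) = integral from 0 to x of f(t) dt, then F'(x) = f(x)
Here f(t) = 12t^6
So F'(x) = 12x^6
Evaluate at x = 2:
F'(2) = 12 * 2^6
= 12 * 64
= 768

768


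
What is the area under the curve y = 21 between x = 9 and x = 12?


The area under a constant function y = 21 is a rectangle.
Width = 12 - 9 = 3
Height = 21
Area = width * height
= 3 * 21
= 63

63


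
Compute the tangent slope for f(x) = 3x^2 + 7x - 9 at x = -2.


The slope of the tangent line equals f'(x) at the point.
f(x) = 3x^2 + 7x - 9
f'(x) = 6x + 7
At x = -2:
f'(-2) = 6 * (-2) + 7
= -12 + 7
= -5

-5


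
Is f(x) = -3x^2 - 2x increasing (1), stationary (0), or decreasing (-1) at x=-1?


Compute f'(x) to determine behavior:
f'(x) = -6x - 2
f'(-1) = -6 * (-1) - 2
= 6 - 2
= 4
Since f'(-1) > 0, the function is increasing (1)

1


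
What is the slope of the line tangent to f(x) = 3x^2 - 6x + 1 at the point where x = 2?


The slope of the tangent line equals f'(x) at the point.
f(x) = 3x^2 - 6x + 1
f'(x) = 6x - 6
At x = 2:
f'(2) = 6 * 2 - 6
= 12 - 6
= 6

6


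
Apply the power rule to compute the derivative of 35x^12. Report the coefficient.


We apply the power rule: d/dx [ax^n] = a*n * x^(n-1)
d/dx [35x^12]
= 35 * 12 * x^(12-1)
= 420x^11
The coefficient is 420

420


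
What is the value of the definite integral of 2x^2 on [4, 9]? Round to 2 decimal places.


Find the antiderivative of 2x^2:
F(x) = 2/3 * x^3
Apply the Fundamental Theorem of Calculus:
F(9) - F(4)
= 2/3 * 9^3 - 2/3 * 4^3
= 2/3 * (729 - 64)
= 2/3 * 665
= 1330/3 ≈ 443.33

443.33


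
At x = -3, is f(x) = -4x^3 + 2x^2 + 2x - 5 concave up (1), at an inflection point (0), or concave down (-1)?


Concavity is determined by the sign of f''(x).
f(x) = -4x^3 + 2x^2 + 2x - 5
f'(x) = -12x^2 + 4x + 2
f''(x) = -24x + 4
f''(-3) = -24 * (-3) + 4
= 72 + 4
= 76
Since f''(-3) > 0, the function is concave up (1)

1


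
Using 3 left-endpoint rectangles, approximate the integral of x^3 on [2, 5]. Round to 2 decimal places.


Left Riemann sum uses left endpoints of each subinterval.
Interval: [2, 5], n = 3
dx = (5 - 2) / 3 = 1
Left endpoints: [2, 3, 4]
f values: [8, 27, 64]
Sum = dx * (sum of f values)
= 1 * 99
= 99 = 99.00

99.00


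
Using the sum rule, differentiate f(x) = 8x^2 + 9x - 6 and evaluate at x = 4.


Differentiate term by term using power and sum rules:
f(x) = 8x^2 + 9x - 6
f'(x) = 16x + 9
Substitute x = 4:
f'(4) = 16 * 4 + 9
= 64 + 9
= 73

73


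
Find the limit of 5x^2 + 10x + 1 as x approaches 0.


Since polynomials are continuous, we use direct substitution.
lim(x->0) of 5x^2 + 10x + 1
= 5 * 0^2 + 10 * 0 + 1
= 0 + 0 + 1
= 1

1


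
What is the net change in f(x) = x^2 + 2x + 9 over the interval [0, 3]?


Net change = f(b) - f(a)
f(x) = x^2 + 2x + 9
Compute f(3):
f(3) = 1 * 3^2 + 2 * 3 + 9
= 9 + 6 + 9
= 24
Compute f(0):
f(0) = 1 * 0^2 + 2 * 0 + 9
= 0 + 0 + 9
= 9
Net change = 24 - 9 = 15

15


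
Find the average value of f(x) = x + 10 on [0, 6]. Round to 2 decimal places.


Average value = 1/(b-a) * integral from a to b of f(x) dx
First compute the integral of x + 10:
F(x) = (1/2)x^2 + 10x
F(6) = 1/2 * 36 + 10 * 6 = 78
F(0) = 1/2 * 0 + 10 * 0 = 0
Integral = 78 - 0 = 78
Average = 78 / (6 - 0) = 78 / 6
= 13 = 13.00

13.00


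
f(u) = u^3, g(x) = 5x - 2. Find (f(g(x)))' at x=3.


Using the chain rule: (f(g(x)))' = f'(g(x)) * g'(x)
First, find g(3):
g(3) = 5 * 3 - 2 = 13
Next, f'(u) = 3u^2
And g'(x) = 5
So f'(g(3)) * g'(3)
= 3 * 13^2 * 5
= 3 * 169 * 5
= 2535

2535


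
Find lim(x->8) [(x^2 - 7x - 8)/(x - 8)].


Direct substitution gives 0/0, so we factor the numerator.
Factor: (x^2 - 7x - 8) = (x - 8)(x + 1)
Cancel the common factor (x - 8):
(x^2 - 7x - 8)/(x - 8) = (x + 1)
Now substitute x = 8:
= (8) - (-1) = 9

9


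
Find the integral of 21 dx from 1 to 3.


The integral of a constant k over [a, b] equals k * (b - a).
integral from 1 to 3 of 21 dx
= 21 * (3 - 1)
= 21 * 2
= 42

42


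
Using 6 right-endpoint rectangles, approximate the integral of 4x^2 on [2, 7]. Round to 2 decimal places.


Right Riemann sum uses right endpoints of each subinterval.
Interval: [2, 7], n = 6
dx = (7 - 2) / 6 = 5/6
Right endpoints: [17/6, 11/3, 9/2, 16/3, 37/6, 7]
f values: [289/9, 484/9, 81, 1024/9, 1369/9, 196]
Sum = dx * (sum of f values)
= 5/6 * 5659/9
= 28295/54 ≈ 523.98

523.98


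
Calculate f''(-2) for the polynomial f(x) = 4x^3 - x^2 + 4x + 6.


First derivative:
f'(x) = 12x^2 - 2x + 4
Second derivative:
f''(x) = 24x - 2
Substitute x = -2:
f''(-2) = 24 * (-2) - 2
= -48 - 2
= -50

-50


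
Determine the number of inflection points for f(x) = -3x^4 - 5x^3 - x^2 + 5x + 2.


Inflection points occur where f''(x) = 0 and concavity changes.
f(x) = -3x^4 - 5x^3 - x^2 + 5x + 2
f'(x) = -12x^3 - 15x^2 - 2x + 5
f''(x) = -36x^2 - 30x - 2
This is a quadratic in x. Use the discriminant to count real roots.
Discriminant = (-30)^2 - 4 * (-36) * (-2)
= 900 - 288
= 612
Since discriminant > 0, f''(x) = 0 has 2 distinct real solutions.
A quadratic with two distinct real roots changes sign at each root, so concavity changes at both.
Number of inflection points: 2

2


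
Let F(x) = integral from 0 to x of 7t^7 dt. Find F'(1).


By the Fundamental Theorem of Calculus (Part 1):
If F(x) = integral from 0 to x of f(t) dt, then F'(x) = f(x)
Here f(t) = 7t^7
So F'(x) = 7x^7
Evaluate at x = 1:
F'(1) = 7 * 1^7
= 7 * 1
= 7

7


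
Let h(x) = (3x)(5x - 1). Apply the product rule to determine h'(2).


Let u(x) = 3x and v(x) = 5x - 1
u'(x) = 3
v'(x) = 5
Product rule: h'(x) = u'(x)*v(x) + u(x)*v'(x)
= 3 * (5x - 1) + (3x) * 5
At x = 2:
u(2) = 3 * 2 + 0 = 6
v(2) = 5 * 2 - 1 = 9
h'(2) = 3 * 9 + 6 * 5
= 27 + 30
= 57

57


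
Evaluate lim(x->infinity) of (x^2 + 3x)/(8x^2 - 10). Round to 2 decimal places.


For limits at infinity with equal-degree polynomials,
we compare leading coefficients.
Numerator leading term: x^2
Denominator leading term: 8x^2
Divide both by x^2:
lim = (1 + 3/x) / (8 - 10/x^2)
As x -> infinity, the 1/x and 1/x^2 terms vanish:
= 1/8 ≈ 0.13

0.13


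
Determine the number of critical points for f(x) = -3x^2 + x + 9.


Find where f'(x) = 0:
f'(x) = -6x + 1
Set f'(x) = 0:
-6x + 1 = 0
x = -1 / (-6) = 1/6
This is a linear equation in x, so there is exactly one solution.
Number of critical points: 1

1


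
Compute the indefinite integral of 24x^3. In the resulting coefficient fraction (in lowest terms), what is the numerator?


Apply the power rule for integration:
integral of ax^n dx = a/(n+1) * x^(n+1) + C
integral of 24x^3 dx
= 24/4 * x^4 + C
= 6 * x^4 + C
The coefficient in lowest terms is 6 = 6/1, so its numerator is 6

6


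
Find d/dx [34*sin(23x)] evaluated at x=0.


Apply the chain rule to differentiate 34*sin(23x):
d/dx [34*sin(23x)]
= 34 * cos(23x) * d/dx(23x)
= 34 * 23 * cos(23x)
= 782 * cos(23x)
Evaluate at x = 0:
= 782 * cos(0)
= 782 * 1
= 782

782


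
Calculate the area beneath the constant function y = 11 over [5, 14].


The area under a constant function y = 11 is a rectangle.
Width = 14 - 5 = 9
Height = 11
Area = width * height
= 9 * 11
= 99

99


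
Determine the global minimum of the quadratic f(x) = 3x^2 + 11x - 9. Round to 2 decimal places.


For a quadratic f(x) = ax^2 + bx + c with a > 0, the minimum is at the vertex.
Vertex x-coordinate: x = -b/(2a)
x = -(11) / (2 * 3)
x = -11/6
Substitute back to find the minimum value:
f(-11/6) = 3 * (-11/6)^2 + 11 * (-11/6) - 9
= 121/12 - 121/6 - 9
= -229/12 ≈ -19.08

-19.08


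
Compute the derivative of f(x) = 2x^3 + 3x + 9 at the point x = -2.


Differentiate f(x) = 2x^3 + 3x + 9 term by term:
f'(x) = 6x^2 + 3
Substitute x = -2:
f'(-2) = 6 * (-2)^2 + 0 * (-2) + 3
= 24 + 0 + 3
= 27

27


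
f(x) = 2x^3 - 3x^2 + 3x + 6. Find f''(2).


First derivative:
f'(x) = 6x^2 - 6x + 3
Second derivative:
f''(x) = 12x - 6
Substitute x = 2:
f''(2) = 12 * 2 - 6
= 24 - 6
= 18

18


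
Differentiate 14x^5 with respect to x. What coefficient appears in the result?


We apply the power rule: d/dx [ax^n] = a*n * x^(n-1)
d/dx [14x^5]
= 14 * 5 * x^(5-1)
= 70x^4
The coefficient is 70

70


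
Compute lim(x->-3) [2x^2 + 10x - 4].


Since polynomials are continuous, we use direct substitution.
lim(x->-3) of 2x^2 + 10x - 4
= 2 * (-3)^2 + 10 * (-3) - 4
= 18 - 30 - 4
= -16

-16


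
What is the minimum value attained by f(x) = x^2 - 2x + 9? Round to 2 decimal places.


For a quadratic f(x) = ax^2 + bx + c with a > 0, the minimum is at the vertex.
Vertex x-coordinate: x = -b/(2a)
x = -(-2) / (2 * 1)
x = 2/2 = 1
Substitute back to find the minimum value:
f(1) = 1 * 1^2 - 2 * 1 + 9
= 1 - 2 + 9
= 8 = 8.00

8.00


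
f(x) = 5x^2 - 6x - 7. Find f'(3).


Differentiate term by term using power and sum rules:
f(x) = 5x^2 - 6x - 7
f'(x) = 10x - 6
Substitute x = 3:
f'(3) = 10 * 3 - 6
= 30 - 6
= 24

24


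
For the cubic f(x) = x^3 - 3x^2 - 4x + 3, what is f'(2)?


Differentiate f(x) = x^3 - 3x^2 - 4x + 3 term by term:
f'(x) = 3x^2 - 6x - 4
Substitute x = 2:
f'(2) = 3 * 2^2 - 6 * 2 - 4
= 12 - 12 - 4
= -4

-4


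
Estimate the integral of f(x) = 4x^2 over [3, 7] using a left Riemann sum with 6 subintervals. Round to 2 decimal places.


Left Riemann sum uses left endpoints of each subinterval.
Interval: [3, 7], n = 6
dx = (7 - 3) / 6 = 2/3
Left endpoints: [3, 11/3, 13/3, 5, 17/3, 19/3]
f values: [36, 484/9, 676/9, 100, 1156/9, 1444/9]
Sum = dx * (sum of f values)
= 2/3 * 4984/9
= 9968/27 ≈ 369.19

369.19


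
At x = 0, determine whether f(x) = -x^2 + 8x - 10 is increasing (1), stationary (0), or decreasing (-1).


Compute f'(x) to determine behavior:
f'(x) = -2x + 8
f'(0) = -2 * 0 + 8
= 0 + 8
= 8
Since f'(0) > 0, the function is increasing (1)

1


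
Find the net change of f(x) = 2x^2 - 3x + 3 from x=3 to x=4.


Net change = f(b) - f(a)
f(x) = 2x^2 - 3x + 3
Compute f(4):
f(4) = 2 * 4^2 - 3 * 4 + 3
= 32 - 12 + 3
= 23
Compute f(3):
f(3) = 2 * 3^2 - 3 * 3 + 3
= 18 - 9 + 3
= 12
Net change = 23 - 12 = 11

11


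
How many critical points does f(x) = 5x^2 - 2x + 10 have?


Find where f'(x) = 0:
f'(x) = 10x - 2
Set f'(x) = 0:
10x - 2 = 0
x = 2 / 10 = 1/5
This is a linear equation in x, so there is exactly one solution.
Number of critical points: 1

1


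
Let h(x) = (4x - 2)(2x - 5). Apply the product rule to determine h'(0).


Let u(x) = 4x - 2 and v(x) = 2x - 5
u'(x) = 4
v'(x) = 2
Product rule: h'(x) = u'(x)*v(x) + u(x)*v'(x)
= 4 * (2x - 5) + (4x - 2) * 2
At x = 0:
u(0) = 4 * 0 - 2 = -2
v(0) = 2 * 0 - 5 = -5
h'(0) = 4 * (-5) + (-2) * 2
= -20 - 4
= -24

-24


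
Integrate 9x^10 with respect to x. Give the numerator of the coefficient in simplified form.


Apply the power rule for integration:
integral of ax^n dx = a/(n+1) * x^(n+1) + C
integral of 9x^10 dx
= 9/11 * x^11 + C
The coefficient in lowest terms is 9/11, and its numerator is 9

9


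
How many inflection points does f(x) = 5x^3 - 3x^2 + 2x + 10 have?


Inflection points occur where f''(x) = 0 and concavity changes.
f(x) = 5x^3 - 3x^2 + 2x + 10
f'(x) = 15x^2 - 6x + 2
f''(x) = 30x - 6
Set f''(x) = 0:
30x - 6 = 0
x = 6 / 30 = 1/5
Since f''(x) is linear (degree 1), it changes sign at this point.
Therefore there is exactly 1 inflection point.

1


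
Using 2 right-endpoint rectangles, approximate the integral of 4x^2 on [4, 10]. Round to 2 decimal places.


Right Riemann sum uses right endpoints of each subinterval.
Interval: [4, 10], n = 2
dx = (10 - 4) / 2 = 3
Right endpoints: [7, 10]
f values: [196, 400]
Sum = dx * (sum of f values)
= 3 * 596
= 1788 = 1788.00

1788.00


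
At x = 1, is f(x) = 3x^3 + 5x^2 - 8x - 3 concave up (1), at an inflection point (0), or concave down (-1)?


Concavity is determined by the sign of f''(x).
f(x) = 3x^3 + 5x^2 - 8x - 3
f'(x) = 9x^2 + 10x - 8
f''(x) = 18x + 10
f''(1) = 18 * 1 + 10
= 18 + 10
= 28
Since f''(1) > 0, the function is concave up (1)

1


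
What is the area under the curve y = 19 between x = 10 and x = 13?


The area under a constant function y = 19 is a rectangle.
Width = 13 - 10 = 3
Height = 19
Area = width * height
= 3 * 19
= 57

57


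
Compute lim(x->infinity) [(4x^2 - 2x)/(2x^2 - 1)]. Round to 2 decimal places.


For limits at infinity with equal-degree polynomials,
we compare leading coefficients.
Numerator leading term: 4x^2
Denominator leading term: 2x^2
Divide both by x^2:
lim = (4 - 2/x) / (2 - 1/x^2)
As x -> infinity, the 1/x and 1/x^2 terms vanish:
= 4/2 = 2 = 2.00

2.00


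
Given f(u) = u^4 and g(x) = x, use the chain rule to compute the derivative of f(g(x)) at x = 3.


Using the chain rule: (f(g(x)))' = f'(g(x)) * g'(x)
First, find g(3):
g(3) = 1 * 3 + 0 = 3
Next, f'(u) = 4u^3
And g'(x) = 1
So f'(g(3)) * g'(3)
= 4 * 3^3 * 1
= 4 * 27 * 1
= 108

108


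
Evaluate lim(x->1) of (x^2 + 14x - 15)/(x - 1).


Direct substitution gives 0/0, so we factor the numerator.
Factor: (x^2 + 14x - 15) = (x - 1)(x + 15)
Cancel the common factor (x - 1):
(x^2 + 14x - 15)/(x - 1) = (x + 15)
Now substitute x = 1:
= (1) - (-15) = 16

16


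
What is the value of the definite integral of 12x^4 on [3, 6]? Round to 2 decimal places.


Find the antiderivative of 12x^4:
F(x) = 12/5 * x^5
Apply the Fundamental Theorem of Calculus:
F(6) - F(3)
= 12/5 * 6^5 - 12/5 * 3^5
= 12/5 * (7776 - 243)
= 12/5 * 7533
= 90396/5 = 18079.20

18079.20


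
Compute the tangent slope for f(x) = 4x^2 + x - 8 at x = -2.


The slope of the tangent line equals f'(x) at the point.
f(x) = 4x^2 + x - 8
f'(x) = 8x + 1
At x = -2:
f'(-2) = 8 * (-2) + 1
= -16 + 1
= -15

-15


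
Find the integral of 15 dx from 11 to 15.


The integral of a constant k over [a, b] equals k * (b - a).
integral from 11 to 15 of 15 dx
= 15 * (15 - 11)
= 15 * 4
= 60

60


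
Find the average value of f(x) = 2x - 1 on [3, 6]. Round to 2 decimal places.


Average value = 1/(b-a) * integral from a to b of f(x) dx
First compute the integral of 2x - 1:
F(x) = x^2 - x
F(6) = 1 * 36 - 1 * 6 = 30
F(3) = 1 * 9 - 1 * 3 = 6
Integral = 30 - 6 = 24
Average = 24 / (6 - 3) = 24 / 3
= 8 = 8.00

8.00


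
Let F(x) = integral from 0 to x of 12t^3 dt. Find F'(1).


By the Fundamental Theorem of Calculus (Part 1):
If F(x) = integral from 0 to x of f(t) dt, then F'(x) = f(x)
Here f(t) = 12t^3
So F'(x) = 12x^3
Evaluate at x = 1:
F'(1) = 12 * 1^3
= 12 * 1
= 12

12


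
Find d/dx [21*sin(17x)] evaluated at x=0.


Apply the chain rule to differentiate 21*sin(17x):
d/dx [21*sin(17x)]
= 21 * cos(17x) * d/dx(17x)
= 21 * 17 * cos(17x)
= 357 * cos(17x)
Evaluate at x = 0:
= 357 * cos(0)
= 357 * 1
= 357

357


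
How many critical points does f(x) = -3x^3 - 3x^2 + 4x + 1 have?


Find where f'(x) = 0:
f(x) = -3x^3 - 3x^2 + 4x + 1
f'(x) = -9x^2 - 6x + 4
This is a quadratic in x. Use the discriminant to count real roots.
Discriminant = (-6)^2 - 4 * (-9) * 4
= 36 - (-144)
= 180
Since discriminant > 0, f'(x) = 0 has 2 real solutions.
Number of critical points: 2

2


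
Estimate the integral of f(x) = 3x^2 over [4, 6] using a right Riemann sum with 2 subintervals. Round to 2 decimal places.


Right Riemann sum uses right endpoints of each subinterval.
Interval: [4, 6], n = 2
dx = (6 - 4) / 2 = 1
Right endpoints: [5, 6]
f values: [75, 108]
Sum = dx * (sum of f values)
= 1 * 183
= 183 = 183.00

183.00


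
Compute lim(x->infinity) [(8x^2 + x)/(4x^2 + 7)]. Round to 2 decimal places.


For limits at infinity with equal-degree polynomials,
we compare leading coefficients.
Numerator leading term: 8x^2
Denominator leading term: 4x^2
Divide both by x^2:
lim = (8 + 1/x) / (4 + 7/x^2)
As x -> infinity, the 1/x and 1/x^2 terms vanish:
= 8/4 = 2 = 2.00

2.00


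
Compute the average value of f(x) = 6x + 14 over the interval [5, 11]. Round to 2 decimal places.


Average value = 1/(b-a) * integral from a to b of f(x) dx
First compute the integral of 6x + 14:
F(x) = 3x^2 + 14x
F(11) = 3 * 121 + 14 * 11 = 517
F(5) = 3 * 25 + 14 * 5 = 145
Integral = 517 - 145 = 372
Average = 372 / (11 - 5) = 372 / 6
= 62 = 62.00

62.00


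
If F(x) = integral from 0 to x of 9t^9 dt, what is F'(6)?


By the Fundamental Theorem of Calculus (Part 1):
If F(x) = integral from 0 to x of f(t) dt, then F'(x) = f(x)
Here f(t) = 9t^9
So F'(x) = 9x^9
Evaluate at x = 6:
F'(6) = 9 * 6^9
= 9 * 10077696
= 90699264

90699264


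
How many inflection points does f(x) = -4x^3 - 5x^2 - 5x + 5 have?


Inflection points occur where f''(x) = 0 and concavity changes.
f(x) = -4x^3 - 5x^2 - 5x + 5
f'(x) = -12x^2 - 10x - 5
f''(x) = -24x - 10
Set f''(x) = 0:
-24x - 10 = 0
x = 10 / (-24) = -5/12
Since f''(x) is linear (degree 1), it changes sign at this point.
Therefore there is exactly 1 inflection point.

1


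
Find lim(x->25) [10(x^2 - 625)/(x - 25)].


Direct substitution gives 0/0, so we factor the numerator.
Factor: 10(x^2 - 625) = 10 * (x - 25)(x + 25)
Cancel the common factor (x - 25):
10(x^2 - 625)/(x - 25) = 10 * (x + 25)
Now substitute x = 25:
= 10 * (25 + 25) = 500

500


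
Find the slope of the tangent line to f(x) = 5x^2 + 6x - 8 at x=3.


The slope of the tangent line equals f'(x) at the point.
f(x) = 5x^2 + 6x - 8
f'(x) = 10x + 6
At x = 3:
f'(3) = 10 * 3 + 6
= 30 + 6
= 36

36


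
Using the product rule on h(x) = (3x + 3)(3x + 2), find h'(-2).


Let u(x) = 3x + 3 and v(x) = 3x + 2
u'(x) = 3
v'(x) = 3
Product rule: h'(x) = u'(x)*v(x) + u(x)*v'(x)
= 3 * (3x + 2) + (3x + 3) * 3
At x = -2:
u(-2) = 3 * (-2) + 3 = -3
v(-2) = 3 * (-2) + 2 = -4
h'(-2) = 3 * (-4) + (-3) * 3
= -12 - 9
= -21

-21


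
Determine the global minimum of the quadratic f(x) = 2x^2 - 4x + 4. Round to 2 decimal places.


For a quadratic f(x) = ax^2 + bx + c with a > 0, the minimum is at the vertex.
Vertex x-coordinate: x = -b/(2a)
x = -(-4) / (2 * 2)
x = 4/4 = 1
Substitute back to find the minimum value:
f(1) = 2 * 1^2 - 4 * 1 + 4
= 2 - 4 + 4
= 2 = 2.00

2.00


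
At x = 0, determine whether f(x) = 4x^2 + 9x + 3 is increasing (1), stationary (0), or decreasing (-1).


Compute f'(x) to determine behavior:
f'(x) = 8x + 9
f'(0) = 8 * 0 + 9
= 0 + 9
= 9
Since f'(0) > 0, the function is increasing (1)

1


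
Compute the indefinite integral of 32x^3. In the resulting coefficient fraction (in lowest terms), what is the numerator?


Apply the power rule for integration:
integral of ax^n dx = a/(n+1) * x^(n+1) + C
integral of 32x^3 dx
= 32/4 * x^4 + C
= 8 * x^4 + C
The coefficient in lowest terms is 8 = 8/1, so its numerator is 8

8


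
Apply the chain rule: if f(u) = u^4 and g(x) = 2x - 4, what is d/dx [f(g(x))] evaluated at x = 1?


Using the chain rule: (f(g(x)))' = f'(g(x)) * g'(x)
First, find g(1):
g(1) = 2 * 1 - 4 = -2
Next, f'(u) = 4u^3
And g'(x) = 2
So f'(g(1)) * g'(1)
= 4 * (-2)^3 * 2
= 4 * (-8) * 2
= -64

-64


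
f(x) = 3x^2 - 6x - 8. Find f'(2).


Differentiate term by term using power and sum rules:
f(x) = 3x^2 - 6x - 8
f'(x) = 6x - 6
Substitute x = 2:
f'(2) = 6 * 2 - 6
= 12 - 6
= 6

6


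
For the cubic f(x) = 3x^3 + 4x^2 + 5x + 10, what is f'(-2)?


Differentiate f(x) = 3x^3 + 4x^2 + 5x + 10 term by term:
f'(x) = 9x^2 + 8x + 5
Substitute x = -2:
f'(-2) = 9 * (-2)^2 + 8 * (-2) + 5
= 36 - 16 + 5
= 25

25


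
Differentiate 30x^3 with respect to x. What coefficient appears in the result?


We apply the power rule: d/dx [ax^n] = a*n * x^(n-1)
d/dx [30x^3]
= 30 * 3 * x^(3-1)
= 90x^2
The coefficient is 90

90


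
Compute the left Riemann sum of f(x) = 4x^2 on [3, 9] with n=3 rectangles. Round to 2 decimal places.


Left Riemann sum uses left endpoints of each subinterval.
Interval: [3, 9], n = 3
dx = (9 - 3) / 3 = 2
Left endpoints: [3, 5, 7]
f values: [36, 100, 196]
Sum = dx * (sum of f values)
= 2 * 332
= 664 = 664.00

664.00


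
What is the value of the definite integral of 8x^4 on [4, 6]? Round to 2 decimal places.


Find the antiderivative of 8x^4:
F(x) = 8/5 * x^5
Apply the Fundamental Theorem of Calculus:
F(6) - F(4)
= 8/5 * 6^5 - 8/5 * 4^5
= 8/5 * (7776 - 1024)
= 8/5 * 6752
= 54016/5 = 10803.20

10803.20


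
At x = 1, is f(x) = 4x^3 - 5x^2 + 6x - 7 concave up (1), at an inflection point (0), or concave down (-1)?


Concavity is determined by the sign of f''(x).
f(x) = 4x^3 - 5x^2 + 6x - 7
f'(x) = 12x^2 - 10x + 6
f''(x) = 24x - 10
f''(1) = 24 * 1 - 10
= 24 - 10
= 14
Since f''(1) > 0, the function is concave up (1)

1


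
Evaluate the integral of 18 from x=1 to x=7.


The integral of a constant k over [a, b] equals k * (b - a).
integral from 1 to 7 of 18 dx
= 18 * (7 - 1)
= 18 * 6
= 108

108


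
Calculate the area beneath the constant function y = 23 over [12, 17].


The area under a constant function y = 23 is a rectangle.
Width = 17 - 12 = 5
Height = 23
Area = width * height
= 5 * 23
= 115

115


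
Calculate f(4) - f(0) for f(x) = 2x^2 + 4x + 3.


Net change = f(b) - f(a)
f(x) = 2x^2 + 4x + 3
Compute f(4):
f(4) = 2 * 4^2 + 4 * 4 + 3
= 32 + 16 + 3
= 51
Compute f(0):
f(0) = 2 * 0^2 + 4 * 0 + 3
= 0 + 0 + 3
= 3
Net change = 51 - 3 = 48

48


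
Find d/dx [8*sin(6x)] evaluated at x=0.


Apply the chain rule to differentiate 8*sin(6x):
d/dx [8*sin(6x)]
= 8 * cos(6x) * d/dx(6x)
= 8 * 6 * cos(6x)
= 48 * cos(6x)
Evaluate at x = 0:
= 48 * cos(0)
= 48 * 1
= 48

48


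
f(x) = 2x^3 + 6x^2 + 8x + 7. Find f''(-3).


First derivative:
f'(x) = 6x^2 + 12x + 8
Second derivative:
f''(x) = 12x + 12
Substitute x = -3:
f''(-3) = 12 * (-3) + 12
= -36 + 12
= -24

-24


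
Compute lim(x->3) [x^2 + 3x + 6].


Since polynomials are continuous, we use direct substitution.
lim(x->3) of x^2 + 3x + 6
= 1 * 3^2 + 3 * 3 + 6
= 9 + 9 + 6
= 24

24


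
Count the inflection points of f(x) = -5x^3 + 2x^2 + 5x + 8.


Inflection points occur where f''(x) = 0 and concavity changes.
f(x) = -5x^3 + 2x^2 + 5x + 8
f'(x) = -15x^2 + 4x + 5
f''(x) = -30x + 4
Set f''(x) = 0:
-30x + 4 = 0
x = -4 / (-30) = 2/15
Since f''(x) is linear (degree 1), it changes sign at this point.
Therefore there is exactly 1 inflection point.

1


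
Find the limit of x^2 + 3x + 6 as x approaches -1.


Since polynomials are continuous, we use direct substitution.
lim(x->-1) of x^2 + 3x + 6
= 1 * (-1)^2 + 3 * (-1) + 6
= 1 - 3 + 6
= 4

4


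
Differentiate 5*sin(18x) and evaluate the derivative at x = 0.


Apply the chain rule to differentiate 5*sin(18x):
d/dx [5*sin(18x)]
= 5 * cos(18x) * d/dx(18x)
= 5 * 18 * cos(18x)
= 90 * cos(18x)
Evaluate at x = 0:
= 90 * cos(0)
= 90 * 1
= 90

90


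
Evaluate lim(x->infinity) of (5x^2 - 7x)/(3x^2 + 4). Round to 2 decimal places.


For limits at infinity with equal-degree polynomials,
we compare leading coefficients.
Numerator leading term: 5x^2
Denominator leading term: 3x^2
Divide both by x^2:
lim = (5 - 7/x) / (3 + 4/x^2)
As x -> infinity, the 1/x and 1/x^2 terms vanish:
= 5/3 ≈ 1.67

1.67


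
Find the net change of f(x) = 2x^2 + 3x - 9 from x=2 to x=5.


Net change = f(b) - f(a)
f(x) = 2x^2 + 3x - 9
Compute f(5):
f(5) = 2 * 5^2 + 3 * 5 - 9
= 50 + 15 - 9
= 56
Compute f(2):
f(2) = 2 * 2^2 + 3 * 2 - 9
= 8 + 6 - 9
= 5
Net change = 56 - 5 = 51

51


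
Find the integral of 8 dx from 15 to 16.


The integral of a constant k over [a, b] equals k * (b - a).
integral from 15 to 16 of 8 dx
= 8 * (16 - 15)
= 8 * 1
= 8

8


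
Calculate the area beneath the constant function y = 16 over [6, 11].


The area under a constant function y = 16 is a rectangle.
Width = 11 - 6 = 5
Height = 16
Area = width * height
= 5 * 16
= 80

80


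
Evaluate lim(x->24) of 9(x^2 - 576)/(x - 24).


Direct substitution gives 0/0, so we factor the numerator.
Factor: 9(x^2 - 576) = 9 * (x - 24)(x + 24)
Cancel the common factor (x - 24):
9(x^2 - 576)/(x - 24) = 9 * (x + 24)
Now substitute x = 24:
= 9 * (24 + 24) = 432

432


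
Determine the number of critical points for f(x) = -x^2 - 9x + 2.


Find where f'(x) = 0:
f'(x) = -2x - 9
Set f'(x) = 0:
-2x - 9 = 0
x = 9 / (-2) = -9/2
This is a linear equation in x, so there is exactly one solution.
Number of critical points: 1

1


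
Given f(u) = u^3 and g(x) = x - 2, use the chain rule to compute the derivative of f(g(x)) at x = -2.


Using the chain rule: (f(g(x)))' = f'(g(x)) * g'(x)
First, find g(-2):
g(-2) = 1 * (-2) - 2 = -4
Next, f'(u) = 3u^2
And g'(x) = 1
So f'(g(-2)) * g'(-2)
= 3 * (-4)^2 * 1
= 3 * 16 * 1
= 48

48


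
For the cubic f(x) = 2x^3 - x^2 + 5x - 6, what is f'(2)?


Differentiate f(x) = 2x^3 - x^2 + 5x - 6 term by term:
f'(x) = 6x^2 - 2x + 5
Substitute x = 2:
f'(2) = 6 * 2^2 - 2 * 2 + 5
= 24 - 4 + 5
= 25

25


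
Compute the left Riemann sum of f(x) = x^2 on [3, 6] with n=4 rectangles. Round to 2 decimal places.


Left Riemann sum uses left endpoints of each subinterval.
Interval: [3, 6], n = 4
dx = (6 - 3) / 4 = 3/4
Left endpoints: [3, 15/4, 9/2, 21/4]
f values: [9, 225/16, 81/4, 441/16]
Sum = dx * (sum of f values)
= 3/4 * 567/8
= 1701/32 ≈ 53.16

53.16


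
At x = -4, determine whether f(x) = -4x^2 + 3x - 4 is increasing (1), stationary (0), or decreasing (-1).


Compute f'(x) to determine behavior:
f'(x) = -8x + 3
f'(-4) = -8 * (-4) + 3
= 32 + 3
= 35
Since f'(-4) > 0, the function is increasing (1)

1


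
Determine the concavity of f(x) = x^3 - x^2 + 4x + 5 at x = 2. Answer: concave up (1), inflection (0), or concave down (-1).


Concavity is determined by the sign of f''(x).
f(x) = x^3 - x^2 + 4x + 5
f'(x) = 3x^2 - 2x + 4
f''(x) = 6x - 2
f''(2) = 6 * 2 - 2
= 12 - 2
= 10
Since f''(2) > 0, the function is concave up (1)

1


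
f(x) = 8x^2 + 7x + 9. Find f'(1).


Differentiate term by term using power and sum rules:
f(x) = 8x^2 + 7x + 9
f'(x) = 16x + 7
Substitute x = 1:
f'(1) = 16 * 1 + 7
= 16 + 7
= 23

23


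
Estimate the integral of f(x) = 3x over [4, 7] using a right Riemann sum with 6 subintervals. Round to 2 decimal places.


Right Riemann sum uses right endpoints of each subinterval.
Interval: [4, 7], n = 6
dx = (7 - 4) / 6 = 1/2
Right endpoints: [9/2, 5, 11/2, 6, 13/2, 7]
f values: [27/2, 15, 33/2, 18, 39/2, 21]
Sum = dx * (sum of f values)
= 1/2 * 207/2
= 207/4 = 51.75

51.75


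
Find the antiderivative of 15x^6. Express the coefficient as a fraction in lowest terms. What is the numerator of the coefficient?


Apply the power rule for integration:
integral of ax^n dx = a/(n+1) * x^(n+1) + C
integral of 15x^6 dx
= 15/7 * x^7 + C
The coefficient in lowest terms is 15/7, and its numerator is 15

15


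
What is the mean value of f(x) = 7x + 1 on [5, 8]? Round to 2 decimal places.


Average value = 1/(b-a) * integral from a to b of f(x) dx
First compute the integral of 7x + 1:
F(x) = (7/2)x^2 + x
F(8) = 7/2 * 64 + 1 * 8 = 232
F(5) = 7/2 * 25 + 1 * 5 = 185/2
Integral = 232 - 185/2 = 279/2
Average = (279/2) / (8 - 5) = (279/2) / 3
= 93/2 = 46.50

46.50


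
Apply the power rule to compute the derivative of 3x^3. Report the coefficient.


We apply the power rule: d/dx [ax^n] = a*n * x^(n-1)
d/dx [3x^3]
= 3 * 3 * x^(3-1)
= 9x^2
The coefficient is 9

9


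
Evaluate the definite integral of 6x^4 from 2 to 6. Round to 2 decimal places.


Find the antiderivative of 6x^4:
F(x) = 6/5 * x^5
Apply the Fundamental Theorem of Calculus:
F(6) - F(2)
= 6/5 * 6^5 - 6/5 * 2^5
= 6/5 * (7776 - 32)
= 6/5 * 7744
= 46464/5 = 9292.80

9292.80


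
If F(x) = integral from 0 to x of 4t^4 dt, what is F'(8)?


By the Fundamental Theorem of Calculus (Part 1):
If F(x) = integral from 0 to x of f(t) dt, then F'(x) = f(x)
Here f(t) = 4t^4
So F'(x) = 4x^4
Evaluate at x = 8:
F'(8) = 4 * 8^4
= 4 * 4096
= 16384

16384


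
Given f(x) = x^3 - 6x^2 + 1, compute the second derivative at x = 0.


First derivative:
f'(x) = 3x^2 - 12x
Second derivative:
f''(x) = 6x - 12
Substitute x = 0:
f''(0) = 6 * 0 - 12
= 0 - 12
= -12

-12


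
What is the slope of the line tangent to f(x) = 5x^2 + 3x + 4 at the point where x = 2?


The slope of the tangent line equals f'(x) at the point.
f(x) = 5x^2 + 3x + 4
f'(x) = 10x + 3
At x = 2:
f'(2) = 10 * 2 + 3
= 20 + 3
= 23

23


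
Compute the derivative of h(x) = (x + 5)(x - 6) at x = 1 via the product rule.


Let u(x) = x + 5 and v(x) = x - 6
u'(x) = 1
v'(x) = 1
Product rule: h'(x) = u'(x)*v(x) + u(x)*v'(x)
= 1 * (x - 6) + (x + 5) * 1
At x = 1:
u(1) = 1 * 1 + 5 = 6
v(1) = 1 * 1 - 6 = -5
h'(1) = 1 * (-5) + 6 * 1
= -5 + 6
= 1

1


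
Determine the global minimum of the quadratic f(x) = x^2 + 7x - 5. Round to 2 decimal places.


For a quadratic f(x) = ax^2 + bx + c with a > 0, the minimum is at the vertex.
Vertex x-coordinate: x = -b/(2a)
x = -(7) / (2 * 1)
x = -7/2
Substitute back to find the minimum value:
f(-7/2) = 1 * (-7/2)^2 + 7 * (-7/2) - 5
= 49/4 - 49/2 - 5
= -69/4 = -17.25

-17.25


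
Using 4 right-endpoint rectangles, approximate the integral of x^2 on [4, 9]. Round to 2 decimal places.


Right Riemann sum uses right endpoints of each subinterval.
Interval: [4, 9], n = 4
dx = (9 - 4) / 4 = 5/4
Right endpoints: [21/4, 13/2, 31/4, 9]
f values: [441/16, 169/4, 961/16, 81]
Sum = dx * (sum of f values)
= 5/4 * 1687/8
= 8435/32 ≈ 263.59

263.59


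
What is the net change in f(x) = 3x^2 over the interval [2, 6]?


Net change = f(b) - f(a)
f(x) = 3x^2
Compute f(6):
f(6) = 3 * 6^2 + 0 * 6 + 0
= 108 + 0 + 0
= 108
Compute f(2):
f(2) = 3 * 2^2 + 0 * 2 + 0
= 12 + 0 + 0
= 12
Net change = 108 - 12 = 96

96


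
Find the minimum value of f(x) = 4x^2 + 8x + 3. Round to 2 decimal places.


For a quadratic f(x) = ax^2 + bx + c with a > 0, the minimum is at the vertex.
Vertex x-coordinate: x = -b/(2a)
x = -(8) / (2 * 4)
x = -8/8 = -1
Substitute back to find the minimum value:
f(-1) = 4 * (-1)^2 + 8 * (-1) + 3
= 4 - 8 + 3
= -1 = -1.00

-1.00


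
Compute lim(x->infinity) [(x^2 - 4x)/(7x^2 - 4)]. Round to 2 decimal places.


For limits at infinity with equal-degree polynomials,
we compare leading coefficients.
Numerator leading term: x^2
Denominator leading term: 7x^2
Divide both by x^2:
lim = (1 - 4/x) / (7 - 4/x^2)
As x -> infinity, the 1/x and 1/x^2 terms vanish:
= 1/7 ≈ 0.14

0.14


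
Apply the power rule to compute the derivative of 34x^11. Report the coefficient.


We apply the power rule: d/dx [ax^n] = a*n * x^(n-1)
d/dx [34x^11]
= 34 * 11 * x^(11-1)
= 374x^10
The coefficient is 374

374
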